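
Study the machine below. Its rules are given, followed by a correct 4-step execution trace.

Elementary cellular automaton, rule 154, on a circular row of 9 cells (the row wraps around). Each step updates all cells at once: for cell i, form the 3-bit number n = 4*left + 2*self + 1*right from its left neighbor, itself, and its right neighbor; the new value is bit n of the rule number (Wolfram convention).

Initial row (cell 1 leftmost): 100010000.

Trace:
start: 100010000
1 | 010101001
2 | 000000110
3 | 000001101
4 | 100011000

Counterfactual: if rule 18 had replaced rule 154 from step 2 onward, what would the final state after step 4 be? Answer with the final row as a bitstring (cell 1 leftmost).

100010110

(re-executing steps 2..4 under rule 18; state before step 2: 010101001)
2 | 000000110
3 | 000001001
4 | 100010110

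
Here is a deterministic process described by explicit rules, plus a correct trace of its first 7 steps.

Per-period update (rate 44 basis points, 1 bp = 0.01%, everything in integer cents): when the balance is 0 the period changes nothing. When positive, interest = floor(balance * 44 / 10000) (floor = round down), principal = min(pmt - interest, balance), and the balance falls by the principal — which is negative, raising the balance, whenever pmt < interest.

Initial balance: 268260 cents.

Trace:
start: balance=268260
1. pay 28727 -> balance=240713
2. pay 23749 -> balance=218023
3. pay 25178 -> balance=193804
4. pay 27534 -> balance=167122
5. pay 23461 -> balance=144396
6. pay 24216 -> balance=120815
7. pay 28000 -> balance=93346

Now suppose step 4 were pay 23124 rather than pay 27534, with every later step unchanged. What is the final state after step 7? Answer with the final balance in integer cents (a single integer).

(re-executing from step 4 with the substitution; state before step 4: balance=193804)
4. pay 23124 -> balance=171532
5. pay 23461 -> balance=148825
6. pay 24216 -> balance=125263
7. pay 28000 -> balance=97814

97814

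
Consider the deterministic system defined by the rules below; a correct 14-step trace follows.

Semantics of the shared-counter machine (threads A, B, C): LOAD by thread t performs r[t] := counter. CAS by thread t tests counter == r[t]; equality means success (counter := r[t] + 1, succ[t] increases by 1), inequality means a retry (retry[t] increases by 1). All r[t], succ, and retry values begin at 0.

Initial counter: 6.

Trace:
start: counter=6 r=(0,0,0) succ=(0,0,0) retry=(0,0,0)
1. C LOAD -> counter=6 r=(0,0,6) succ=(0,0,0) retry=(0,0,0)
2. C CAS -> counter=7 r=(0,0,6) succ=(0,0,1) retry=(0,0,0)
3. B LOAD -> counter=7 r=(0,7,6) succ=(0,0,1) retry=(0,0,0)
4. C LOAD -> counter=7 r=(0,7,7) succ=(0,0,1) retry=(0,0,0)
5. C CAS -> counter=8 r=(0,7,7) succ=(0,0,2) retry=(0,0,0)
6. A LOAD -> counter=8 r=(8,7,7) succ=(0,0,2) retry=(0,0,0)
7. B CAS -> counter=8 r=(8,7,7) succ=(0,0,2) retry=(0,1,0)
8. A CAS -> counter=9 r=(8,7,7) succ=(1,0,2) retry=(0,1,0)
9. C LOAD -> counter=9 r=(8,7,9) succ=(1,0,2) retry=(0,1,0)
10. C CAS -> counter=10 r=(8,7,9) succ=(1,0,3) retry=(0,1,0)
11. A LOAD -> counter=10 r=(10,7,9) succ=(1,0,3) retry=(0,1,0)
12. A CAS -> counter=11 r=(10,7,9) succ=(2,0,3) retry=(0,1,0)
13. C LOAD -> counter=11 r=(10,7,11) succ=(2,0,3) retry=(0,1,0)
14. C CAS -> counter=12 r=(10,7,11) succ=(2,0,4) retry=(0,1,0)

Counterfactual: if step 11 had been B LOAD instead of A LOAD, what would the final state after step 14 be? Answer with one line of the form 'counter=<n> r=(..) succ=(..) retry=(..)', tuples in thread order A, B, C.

counter=11 r=(8,10,10) succ=(1,0,4) retry=(1,1,0)

(re-executing from step 11 with the substitution; state before step 11: counter=10 r=(8,7,9) succ=(1,0,3) retry=(0,1,0))
11. B LOAD -> counter=10 r=(8,10,9) succ=(1,0,3) retry=(0,1,0)
12. A CAS -> counter=10 r=(8,10,9) succ=(1,0,3) retry=(1,1,0)
13. C LOAD -> counter=10 r=(8,10,10) succ=(1,0,3) retry=(1,1,0)
14. C CAS -> counter=11 r=(8,10,10) succ=(1,0,4) retry=(1,1,0)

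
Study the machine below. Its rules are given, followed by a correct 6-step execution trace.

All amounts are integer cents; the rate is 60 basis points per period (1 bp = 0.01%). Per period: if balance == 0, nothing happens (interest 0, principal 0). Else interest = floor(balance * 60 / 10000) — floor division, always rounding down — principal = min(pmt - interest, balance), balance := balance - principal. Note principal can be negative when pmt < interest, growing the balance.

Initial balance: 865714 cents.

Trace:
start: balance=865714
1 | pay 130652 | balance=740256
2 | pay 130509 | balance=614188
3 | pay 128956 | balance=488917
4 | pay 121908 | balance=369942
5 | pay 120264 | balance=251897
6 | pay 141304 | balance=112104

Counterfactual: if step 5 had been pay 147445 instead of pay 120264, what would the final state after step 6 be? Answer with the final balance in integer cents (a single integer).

(re-executing from step 5 with the substitution; state before step 5: balance=369942)
5 | pay 147445 | balance=224716
6 | pay 141304 | balance=84760

84760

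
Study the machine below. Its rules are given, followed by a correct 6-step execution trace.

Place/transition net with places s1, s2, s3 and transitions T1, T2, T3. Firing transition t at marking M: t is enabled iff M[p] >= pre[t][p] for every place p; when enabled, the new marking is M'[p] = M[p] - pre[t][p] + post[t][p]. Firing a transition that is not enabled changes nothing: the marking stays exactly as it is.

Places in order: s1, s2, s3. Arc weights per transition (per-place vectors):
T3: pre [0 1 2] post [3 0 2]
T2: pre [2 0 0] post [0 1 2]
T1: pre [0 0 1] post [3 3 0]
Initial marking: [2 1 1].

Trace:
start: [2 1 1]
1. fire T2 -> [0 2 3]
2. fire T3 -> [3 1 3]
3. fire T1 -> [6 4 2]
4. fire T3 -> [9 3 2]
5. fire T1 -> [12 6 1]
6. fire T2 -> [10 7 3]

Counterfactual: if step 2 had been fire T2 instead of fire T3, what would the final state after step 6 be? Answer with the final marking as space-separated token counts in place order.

7 8 3

(re-executing from step 2 with the substitution; state before step 2: [0 2 3])
2. fire T2 -> [0 2 3]
3. fire T1 -> [3 5 2]
4. fire T3 -> [6 4 2]
5. fire T1 -> [9 7 1]
6. fire T2 -> [7 8 3]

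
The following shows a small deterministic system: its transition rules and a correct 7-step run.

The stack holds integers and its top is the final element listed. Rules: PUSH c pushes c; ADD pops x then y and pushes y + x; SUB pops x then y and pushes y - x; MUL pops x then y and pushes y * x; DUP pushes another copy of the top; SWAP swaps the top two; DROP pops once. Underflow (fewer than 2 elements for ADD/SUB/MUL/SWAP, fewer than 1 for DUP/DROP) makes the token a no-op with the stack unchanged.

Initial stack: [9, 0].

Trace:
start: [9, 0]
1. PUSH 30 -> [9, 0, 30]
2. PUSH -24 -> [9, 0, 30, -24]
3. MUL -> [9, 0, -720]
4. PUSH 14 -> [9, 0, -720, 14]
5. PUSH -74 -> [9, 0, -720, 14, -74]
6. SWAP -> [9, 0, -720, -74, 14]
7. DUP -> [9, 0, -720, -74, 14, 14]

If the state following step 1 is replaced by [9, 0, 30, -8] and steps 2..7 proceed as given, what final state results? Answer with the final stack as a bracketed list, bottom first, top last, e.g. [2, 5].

[9, 0, 30, 192, -74, 14, 14]

state after step 1 := [9, 0, 30, -8]
2. PUSH -24 -> [9, 0, 30, -8, -24]
3. MUL -> [9, 0, 30, 192]
4. PUSH 14 -> [9, 0, 30, 192, 14]
5. PUSH -74 -> [9, 0, 30, 192, 14, -74]
6. SWAP -> [9, 0, 30, 192, -74, 14]
7. DUP -> [9, 0, 30, 192, -74, 14, 14]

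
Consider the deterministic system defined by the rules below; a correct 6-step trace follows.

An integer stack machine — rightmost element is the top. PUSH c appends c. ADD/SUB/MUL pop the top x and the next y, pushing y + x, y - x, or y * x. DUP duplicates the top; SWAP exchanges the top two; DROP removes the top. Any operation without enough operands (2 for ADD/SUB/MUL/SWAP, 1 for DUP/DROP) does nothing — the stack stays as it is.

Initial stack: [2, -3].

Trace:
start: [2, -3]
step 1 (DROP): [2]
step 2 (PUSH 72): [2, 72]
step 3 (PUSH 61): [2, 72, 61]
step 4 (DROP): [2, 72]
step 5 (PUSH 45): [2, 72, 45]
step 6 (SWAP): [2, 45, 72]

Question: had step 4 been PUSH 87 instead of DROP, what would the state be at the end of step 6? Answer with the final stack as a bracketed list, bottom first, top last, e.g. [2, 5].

(re-executing from step 4 with the substitution; state before step 4: [2, 72, 61])
step 4 (PUSH 87): [2, 72, 61, 87]
step 5 (PUSH 45): [2, 72, 61, 87, 45]
step 6 (SWAP): [2, 72, 61, 45, 87]

[2, 72, 61, 45, 87]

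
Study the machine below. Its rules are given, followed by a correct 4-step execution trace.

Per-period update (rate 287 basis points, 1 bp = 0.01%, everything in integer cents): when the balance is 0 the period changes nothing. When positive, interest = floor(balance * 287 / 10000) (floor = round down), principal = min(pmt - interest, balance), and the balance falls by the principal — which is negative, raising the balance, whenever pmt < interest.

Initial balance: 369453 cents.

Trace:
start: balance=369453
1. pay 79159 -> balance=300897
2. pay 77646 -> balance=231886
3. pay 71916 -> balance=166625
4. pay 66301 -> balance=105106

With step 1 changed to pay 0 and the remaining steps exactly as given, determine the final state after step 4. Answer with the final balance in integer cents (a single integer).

(re-executing from step 1 with the substitution; state before step 1: balance=369453)
1. pay 0 -> balance=380056
2. pay 77646 -> balance=313317
3. pay 71916 -> balance=250393
4. pay 66301 -> balance=191278

191278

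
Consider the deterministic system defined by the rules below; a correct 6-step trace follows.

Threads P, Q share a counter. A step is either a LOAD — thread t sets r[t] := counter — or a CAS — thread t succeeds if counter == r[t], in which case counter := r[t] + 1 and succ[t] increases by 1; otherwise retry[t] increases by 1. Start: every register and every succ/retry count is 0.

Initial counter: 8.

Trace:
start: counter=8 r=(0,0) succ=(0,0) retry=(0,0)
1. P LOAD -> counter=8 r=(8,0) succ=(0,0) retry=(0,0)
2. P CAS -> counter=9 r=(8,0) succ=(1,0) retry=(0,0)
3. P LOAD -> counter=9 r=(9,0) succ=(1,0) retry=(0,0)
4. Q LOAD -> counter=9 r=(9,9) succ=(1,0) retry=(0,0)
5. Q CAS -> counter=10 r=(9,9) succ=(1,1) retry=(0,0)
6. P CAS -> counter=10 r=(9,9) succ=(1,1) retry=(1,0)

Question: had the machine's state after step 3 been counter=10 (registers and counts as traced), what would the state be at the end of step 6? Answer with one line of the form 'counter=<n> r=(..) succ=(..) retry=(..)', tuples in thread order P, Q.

state after step 3 := counter=10 r=(9,0) succ=(1,0) retry=(0,0)
4. Q LOAD -> counter=10 r=(9,10) succ=(1,0) retry=(0,0)
5. Q CAS -> counter=11 r=(9,10) succ=(1,1) retry=(0,0)
6. P CAS -> counter=11 r=(9,10) succ=(1,1) retry=(1,0)

counter=11 r=(9,10) succ=(1,1) retry=(1,0)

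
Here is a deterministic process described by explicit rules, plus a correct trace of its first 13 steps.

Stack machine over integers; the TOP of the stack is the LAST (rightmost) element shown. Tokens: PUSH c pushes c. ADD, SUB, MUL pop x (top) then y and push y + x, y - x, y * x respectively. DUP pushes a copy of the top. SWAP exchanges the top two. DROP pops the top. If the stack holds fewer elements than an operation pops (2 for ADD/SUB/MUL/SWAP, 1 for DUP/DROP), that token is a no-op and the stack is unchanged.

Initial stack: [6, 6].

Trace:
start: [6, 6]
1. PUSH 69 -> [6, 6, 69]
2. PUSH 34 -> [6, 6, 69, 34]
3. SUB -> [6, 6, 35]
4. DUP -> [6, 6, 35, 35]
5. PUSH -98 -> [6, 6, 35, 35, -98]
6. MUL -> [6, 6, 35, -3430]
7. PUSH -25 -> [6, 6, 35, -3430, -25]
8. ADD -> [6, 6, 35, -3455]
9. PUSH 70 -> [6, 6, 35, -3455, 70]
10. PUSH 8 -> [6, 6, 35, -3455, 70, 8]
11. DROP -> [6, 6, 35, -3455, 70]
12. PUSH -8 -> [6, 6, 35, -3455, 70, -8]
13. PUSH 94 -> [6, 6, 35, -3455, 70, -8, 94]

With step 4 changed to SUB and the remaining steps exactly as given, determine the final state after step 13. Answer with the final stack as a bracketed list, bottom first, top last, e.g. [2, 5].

(re-executing from step 4 with the substitution; state before step 4: [6, 6, 35])
4. SUB -> [6, -29]
5. PUSH -98 -> [6, -29, -98]
6. MUL -> [6, 2842]
7. PUSH -25 -> [6, 2842, -25]
8. ADD -> [6, 2817]
9. PUSH 70 -> [6, 2817, 70]
10. PUSH 8 -> [6, 2817, 70, 8]
11. DROP -> [6, 2817, 70]
12. PUSH -8 -> [6, 2817, 70, -8]
13. PUSH 94 -> [6, 2817, 70, -8, 94]

[6, 2817, 70, -8, 94]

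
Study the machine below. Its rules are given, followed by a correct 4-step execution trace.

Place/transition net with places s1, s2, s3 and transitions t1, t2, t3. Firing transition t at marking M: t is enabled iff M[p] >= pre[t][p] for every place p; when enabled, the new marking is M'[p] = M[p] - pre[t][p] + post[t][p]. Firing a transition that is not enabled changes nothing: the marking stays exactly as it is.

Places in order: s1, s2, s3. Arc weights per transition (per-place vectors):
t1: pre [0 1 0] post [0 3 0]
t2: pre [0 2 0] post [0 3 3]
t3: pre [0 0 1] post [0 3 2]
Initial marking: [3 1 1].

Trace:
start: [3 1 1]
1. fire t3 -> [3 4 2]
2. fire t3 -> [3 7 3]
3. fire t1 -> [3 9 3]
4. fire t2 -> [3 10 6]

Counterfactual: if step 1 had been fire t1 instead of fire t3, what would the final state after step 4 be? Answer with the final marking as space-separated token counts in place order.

3 9 5

(re-executing from step 1 with the substitution; state before step 1: [3 1 1])
1. fire t1 -> [3 3 1]
2. fire t3 -> [3 6 2]
3. fire t1 -> [3 8 2]
4. fire t2 -> [3 9 5]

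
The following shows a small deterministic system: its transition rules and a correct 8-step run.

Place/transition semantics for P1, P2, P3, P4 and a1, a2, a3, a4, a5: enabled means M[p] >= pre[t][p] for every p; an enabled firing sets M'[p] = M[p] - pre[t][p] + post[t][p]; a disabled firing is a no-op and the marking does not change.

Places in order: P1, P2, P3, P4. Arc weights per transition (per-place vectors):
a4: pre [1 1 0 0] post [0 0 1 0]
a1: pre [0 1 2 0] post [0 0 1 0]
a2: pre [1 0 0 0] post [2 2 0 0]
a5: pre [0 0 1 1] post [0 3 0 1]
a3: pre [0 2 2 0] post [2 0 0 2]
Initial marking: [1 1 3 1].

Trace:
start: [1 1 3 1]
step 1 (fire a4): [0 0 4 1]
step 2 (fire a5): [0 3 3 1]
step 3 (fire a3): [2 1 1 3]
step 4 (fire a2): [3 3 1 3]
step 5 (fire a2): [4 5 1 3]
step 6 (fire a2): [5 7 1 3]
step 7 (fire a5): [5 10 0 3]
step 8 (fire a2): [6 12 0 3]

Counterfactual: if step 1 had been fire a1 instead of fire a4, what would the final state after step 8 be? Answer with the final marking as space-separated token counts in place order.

(re-executing from step 1 with the substitution; state before step 1: [1 1 3 1])
step 1 (fire a1): [1 0 2 1]
step 2 (fire a5): [1 3 1 1]
step 3 (fire a3): [1 3 1 1]
step 4 (fire a2): [2 5 1 1]
step 5 (fire a2): [3 7 1 1]
step 6 (fire a2): [4 9 1 1]
step 7 (fire a5): [4 12 0 1]
step 8 (fire a2): [5 14 0 1]

5 14 0 1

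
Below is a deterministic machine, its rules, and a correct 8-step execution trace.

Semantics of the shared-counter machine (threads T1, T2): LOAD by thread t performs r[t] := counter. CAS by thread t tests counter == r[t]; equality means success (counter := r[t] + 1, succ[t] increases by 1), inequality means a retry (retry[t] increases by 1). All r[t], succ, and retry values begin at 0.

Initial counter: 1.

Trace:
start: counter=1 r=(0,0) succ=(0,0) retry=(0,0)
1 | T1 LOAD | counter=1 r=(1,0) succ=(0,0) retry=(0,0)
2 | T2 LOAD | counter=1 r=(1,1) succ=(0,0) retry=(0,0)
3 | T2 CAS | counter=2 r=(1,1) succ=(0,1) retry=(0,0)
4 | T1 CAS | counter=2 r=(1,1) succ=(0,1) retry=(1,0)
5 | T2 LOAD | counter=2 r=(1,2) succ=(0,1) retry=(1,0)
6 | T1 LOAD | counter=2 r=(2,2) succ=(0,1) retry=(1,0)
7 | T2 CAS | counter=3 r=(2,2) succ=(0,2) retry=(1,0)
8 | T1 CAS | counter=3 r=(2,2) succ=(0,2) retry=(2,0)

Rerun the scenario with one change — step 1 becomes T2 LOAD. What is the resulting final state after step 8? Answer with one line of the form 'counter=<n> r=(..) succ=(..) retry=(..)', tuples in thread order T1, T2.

counter=3 r=(2,2) succ=(0,2) retry=(2,0)

(re-executing from step 1 with the substitution; state before step 1: counter=1 r=(0,0) succ=(0,0) retry=(0,0))
1 | T2 LOAD | counter=1 r=(0,1) succ=(0,0) retry=(0,0)
2 | T2 LOAD | counter=1 r=(0,1) succ=(0,0) retry=(0,0)
3 | T2 CAS | counter=2 r=(0,1) succ=(0,1) retry=(0,0)
4 | T1 CAS | counter=2 r=(0,1) succ=(0,1) retry=(1,0)
5 | T2 LOAD | counter=2 r=(0,2) succ=(0,1) retry=(1,0)
6 | T1 LOAD | counter=2 r=(2,2) succ=(0,1) retry=(1,0)
7 | T2 CAS | counter=3 r=(2,2) succ=(0,2) retry=(1,0)
8 | T1 CAS | counter=3 r=(2,2) succ=(0,2) retry=(2,0)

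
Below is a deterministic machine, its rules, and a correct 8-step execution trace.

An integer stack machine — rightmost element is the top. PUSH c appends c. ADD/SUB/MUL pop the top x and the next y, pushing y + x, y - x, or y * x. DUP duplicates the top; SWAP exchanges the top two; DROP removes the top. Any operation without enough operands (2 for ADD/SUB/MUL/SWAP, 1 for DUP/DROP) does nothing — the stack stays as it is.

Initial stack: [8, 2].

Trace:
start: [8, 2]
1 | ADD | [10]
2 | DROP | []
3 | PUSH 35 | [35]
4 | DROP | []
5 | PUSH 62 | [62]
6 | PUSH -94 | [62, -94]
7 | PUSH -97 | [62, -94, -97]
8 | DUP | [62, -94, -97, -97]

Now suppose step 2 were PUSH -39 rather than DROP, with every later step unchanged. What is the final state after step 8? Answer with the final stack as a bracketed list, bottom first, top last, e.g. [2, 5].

[10, -39, 62, -94, -97, -97]

(re-executing from step 2 with the substitution; state before step 2: [10])
2 | PUSH -39 | [10, -39]
3 | PUSH 35 | [10, -39, 35]
4 | DROP | [10, -39]
5 | PUSH 62 | [10, -39, 62]
6 | PUSH -94 | [10, -39, 62, -94]
7 | PUSH -97 | [10, -39, 62, -94, -97]
8 | DUP | [10, -39, 62, -94, -97, -97]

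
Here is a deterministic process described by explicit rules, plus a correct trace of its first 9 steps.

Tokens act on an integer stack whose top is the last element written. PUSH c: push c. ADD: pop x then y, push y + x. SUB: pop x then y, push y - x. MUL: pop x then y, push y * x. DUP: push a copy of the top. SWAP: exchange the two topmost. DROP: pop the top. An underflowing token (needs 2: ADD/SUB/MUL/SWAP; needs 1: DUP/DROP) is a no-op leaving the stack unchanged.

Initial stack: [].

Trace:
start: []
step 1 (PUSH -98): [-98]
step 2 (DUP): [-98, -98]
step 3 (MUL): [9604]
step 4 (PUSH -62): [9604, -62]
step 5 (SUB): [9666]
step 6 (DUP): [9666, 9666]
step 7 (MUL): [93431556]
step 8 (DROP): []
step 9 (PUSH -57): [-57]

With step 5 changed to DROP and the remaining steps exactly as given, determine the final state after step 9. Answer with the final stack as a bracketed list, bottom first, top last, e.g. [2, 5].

[-57]

(re-executing from step 5 with the substitution; state before step 5: [9604, -62])
step 5 (DROP): [9604]
step 6 (DUP): [9604, 9604]
step 7 (MUL): [92236816]
step 8 (DROP): []
step 9 (PUSH -57): [-57]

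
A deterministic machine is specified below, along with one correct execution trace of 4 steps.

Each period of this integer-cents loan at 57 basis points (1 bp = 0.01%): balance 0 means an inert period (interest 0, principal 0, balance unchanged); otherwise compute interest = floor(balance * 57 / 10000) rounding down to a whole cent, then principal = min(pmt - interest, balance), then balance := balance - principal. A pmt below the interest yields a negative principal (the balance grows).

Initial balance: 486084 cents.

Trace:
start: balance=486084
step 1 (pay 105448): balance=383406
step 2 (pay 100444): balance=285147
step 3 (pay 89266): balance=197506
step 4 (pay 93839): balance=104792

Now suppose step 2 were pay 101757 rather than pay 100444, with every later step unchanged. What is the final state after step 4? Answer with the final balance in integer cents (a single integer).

(re-executing from step 2 with the substitution; state before step 2: balance=383406)
step 2 (pay 101757): balance=283834
step 3 (pay 89266): balance=196185
step 4 (pay 93839): balance=103464

103464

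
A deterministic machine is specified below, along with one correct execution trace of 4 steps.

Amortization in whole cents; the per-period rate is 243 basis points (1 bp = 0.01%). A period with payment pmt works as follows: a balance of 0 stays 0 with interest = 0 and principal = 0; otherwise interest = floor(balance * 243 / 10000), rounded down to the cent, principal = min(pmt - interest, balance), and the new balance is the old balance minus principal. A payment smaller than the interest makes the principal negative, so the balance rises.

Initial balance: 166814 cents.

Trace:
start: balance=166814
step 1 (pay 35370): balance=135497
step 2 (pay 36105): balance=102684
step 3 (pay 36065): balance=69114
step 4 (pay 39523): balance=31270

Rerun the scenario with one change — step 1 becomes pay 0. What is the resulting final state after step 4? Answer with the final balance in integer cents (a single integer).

(re-executing from step 1 with the substitution; state before step 1: balance=166814)
step 1 (pay 0): balance=170867
step 2 (pay 36105): balance=138914
step 3 (pay 36065): balance=106224
step 4 (pay 39523): balance=69282

69282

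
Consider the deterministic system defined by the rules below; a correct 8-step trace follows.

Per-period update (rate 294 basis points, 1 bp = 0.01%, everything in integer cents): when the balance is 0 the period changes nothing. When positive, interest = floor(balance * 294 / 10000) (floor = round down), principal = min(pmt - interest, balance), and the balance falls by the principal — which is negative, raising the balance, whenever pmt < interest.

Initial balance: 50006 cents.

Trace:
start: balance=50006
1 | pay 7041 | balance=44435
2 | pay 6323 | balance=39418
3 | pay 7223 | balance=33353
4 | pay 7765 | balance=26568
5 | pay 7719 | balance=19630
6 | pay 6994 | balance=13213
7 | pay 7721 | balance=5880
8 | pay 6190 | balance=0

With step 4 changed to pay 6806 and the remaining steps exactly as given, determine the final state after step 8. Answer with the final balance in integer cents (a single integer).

939

(re-executing from step 4 with the substitution; state before step 4: balance=33353)
4 | pay 6806 | balance=27527
5 | pay 7719 | balance=20617
6 | pay 6994 | balance=14229
7 | pay 7721 | balance=6926
8 | pay 6190 | balance=939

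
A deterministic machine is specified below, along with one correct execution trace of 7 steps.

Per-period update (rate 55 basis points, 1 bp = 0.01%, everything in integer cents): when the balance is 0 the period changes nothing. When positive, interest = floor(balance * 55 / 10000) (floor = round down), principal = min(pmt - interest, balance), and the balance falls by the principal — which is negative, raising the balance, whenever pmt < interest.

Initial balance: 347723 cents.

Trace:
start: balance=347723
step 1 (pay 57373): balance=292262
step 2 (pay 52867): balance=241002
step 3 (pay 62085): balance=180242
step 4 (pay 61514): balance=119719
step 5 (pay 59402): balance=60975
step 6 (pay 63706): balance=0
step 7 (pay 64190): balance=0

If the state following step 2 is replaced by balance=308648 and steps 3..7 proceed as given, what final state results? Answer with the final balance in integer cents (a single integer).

state after step 2 := balance=308648
step 3 (pay 62085): balance=248260
step 4 (pay 61514): balance=188111
step 5 (pay 59402): balance=129743
step 6 (pay 63706): balance=66750
step 7 (pay 64190): balance=2927

2927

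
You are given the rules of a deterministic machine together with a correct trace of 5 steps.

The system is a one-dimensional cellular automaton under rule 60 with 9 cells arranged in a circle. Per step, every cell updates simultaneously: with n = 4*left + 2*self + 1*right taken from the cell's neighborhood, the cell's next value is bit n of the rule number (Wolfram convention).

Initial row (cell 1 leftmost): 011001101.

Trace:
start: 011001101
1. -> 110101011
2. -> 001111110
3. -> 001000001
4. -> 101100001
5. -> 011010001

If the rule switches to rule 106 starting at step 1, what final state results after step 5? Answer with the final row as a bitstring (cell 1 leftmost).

111111000

(re-executing steps 1..5 under rule 106; state before step 1: 011001101)
1. -> 111011110
2. -> 101110011
3. -> 111010110
4. -> 101101111
5. -> 111111000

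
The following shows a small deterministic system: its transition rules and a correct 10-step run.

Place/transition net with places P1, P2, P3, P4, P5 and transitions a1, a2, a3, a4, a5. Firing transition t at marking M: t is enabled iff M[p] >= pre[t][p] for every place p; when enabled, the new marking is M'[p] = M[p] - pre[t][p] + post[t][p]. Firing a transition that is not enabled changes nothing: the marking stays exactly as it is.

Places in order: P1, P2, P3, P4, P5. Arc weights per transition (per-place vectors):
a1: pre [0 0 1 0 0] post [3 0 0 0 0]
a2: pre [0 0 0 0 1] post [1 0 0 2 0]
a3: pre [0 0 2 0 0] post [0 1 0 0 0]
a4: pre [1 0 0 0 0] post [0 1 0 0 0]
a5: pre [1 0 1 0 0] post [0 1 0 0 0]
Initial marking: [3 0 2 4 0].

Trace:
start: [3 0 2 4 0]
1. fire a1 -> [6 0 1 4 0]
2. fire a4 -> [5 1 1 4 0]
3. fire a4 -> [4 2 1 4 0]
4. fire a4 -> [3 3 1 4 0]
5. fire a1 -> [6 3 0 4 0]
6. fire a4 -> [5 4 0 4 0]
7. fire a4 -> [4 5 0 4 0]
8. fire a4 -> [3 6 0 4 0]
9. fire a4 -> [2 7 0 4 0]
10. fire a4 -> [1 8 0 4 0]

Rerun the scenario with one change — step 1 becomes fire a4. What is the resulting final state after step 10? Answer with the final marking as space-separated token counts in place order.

(re-executing from step 1 with the substitution; state before step 1: [3 0 2 4 0])
1. fire a4 -> [2 1 2 4 0]
2. fire a4 -> [1 2 2 4 0]
3. fire a4 -> [0 3 2 4 0]
4. fire a4 -> [0 3 2 4 0]
5. fire a1 -> [3 3 1 4 0]
6. fire a4 -> [2 4 1 4 0]
7. fire a4 -> [1 5 1 4 0]
8. fire a4 -> [0 6 1 4 0]
9. fire a4 -> [0 6 1 4 0]
10. fire a4 -> [0 6 1 4 0]

0 6 1 4 0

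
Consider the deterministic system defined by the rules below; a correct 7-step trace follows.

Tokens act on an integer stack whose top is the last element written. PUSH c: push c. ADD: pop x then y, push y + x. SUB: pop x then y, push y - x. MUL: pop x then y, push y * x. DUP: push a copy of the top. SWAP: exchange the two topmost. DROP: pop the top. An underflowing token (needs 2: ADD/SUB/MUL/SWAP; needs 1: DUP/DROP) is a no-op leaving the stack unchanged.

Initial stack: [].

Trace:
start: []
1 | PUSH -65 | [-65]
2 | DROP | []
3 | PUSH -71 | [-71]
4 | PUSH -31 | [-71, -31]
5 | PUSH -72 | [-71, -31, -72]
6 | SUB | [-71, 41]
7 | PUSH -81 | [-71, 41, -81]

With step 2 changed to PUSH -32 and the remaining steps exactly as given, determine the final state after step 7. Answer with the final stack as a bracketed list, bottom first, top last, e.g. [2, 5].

(re-executing from step 2 with the substitution; state before step 2: [-65])
2 | PUSH -32 | [-65, -32]
3 | PUSH -71 | [-65, -32, -71]
4 | PUSH -31 | [-65, -32, -71, -31]
5 | PUSH -72 | [-65, -32, -71, -31, -72]
6 | SUB | [-65, -32, -71, 41]
7 | PUSH -81 | [-65, -32, -71, 41, -81]

[-65, -32, -71, 41, -81]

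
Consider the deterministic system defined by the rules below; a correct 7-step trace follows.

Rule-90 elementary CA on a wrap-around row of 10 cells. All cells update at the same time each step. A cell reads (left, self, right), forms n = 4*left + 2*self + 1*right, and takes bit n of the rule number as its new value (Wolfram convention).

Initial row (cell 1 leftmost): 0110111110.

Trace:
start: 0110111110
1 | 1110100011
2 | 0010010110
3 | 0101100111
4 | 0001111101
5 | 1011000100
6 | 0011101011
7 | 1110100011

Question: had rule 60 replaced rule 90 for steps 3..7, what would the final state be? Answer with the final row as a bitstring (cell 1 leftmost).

(re-executing steps 3..7 under rule 60; state before step 3: 0010010110)
3 | 0011011101
4 | 1010110011
5 | 0111101010
6 | 0100011111
7 | 1110010000

1110010000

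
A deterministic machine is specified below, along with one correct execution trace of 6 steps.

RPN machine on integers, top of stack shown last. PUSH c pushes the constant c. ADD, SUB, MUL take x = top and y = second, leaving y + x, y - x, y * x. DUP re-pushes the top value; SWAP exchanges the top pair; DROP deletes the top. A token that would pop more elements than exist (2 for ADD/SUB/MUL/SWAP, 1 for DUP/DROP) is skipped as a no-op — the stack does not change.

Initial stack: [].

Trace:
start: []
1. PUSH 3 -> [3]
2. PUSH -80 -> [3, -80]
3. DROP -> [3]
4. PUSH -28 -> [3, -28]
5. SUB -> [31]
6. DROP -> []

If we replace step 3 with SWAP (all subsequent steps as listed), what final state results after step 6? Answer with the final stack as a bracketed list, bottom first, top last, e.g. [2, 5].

(re-executing from step 3 with the substitution; state before step 3: [3, -80])
3. SWAP -> [-80, 3]
4. PUSH -28 -> [-80, 3, -28]
5. SUB -> [-80, 31]
6. DROP -> [-80]

[-80]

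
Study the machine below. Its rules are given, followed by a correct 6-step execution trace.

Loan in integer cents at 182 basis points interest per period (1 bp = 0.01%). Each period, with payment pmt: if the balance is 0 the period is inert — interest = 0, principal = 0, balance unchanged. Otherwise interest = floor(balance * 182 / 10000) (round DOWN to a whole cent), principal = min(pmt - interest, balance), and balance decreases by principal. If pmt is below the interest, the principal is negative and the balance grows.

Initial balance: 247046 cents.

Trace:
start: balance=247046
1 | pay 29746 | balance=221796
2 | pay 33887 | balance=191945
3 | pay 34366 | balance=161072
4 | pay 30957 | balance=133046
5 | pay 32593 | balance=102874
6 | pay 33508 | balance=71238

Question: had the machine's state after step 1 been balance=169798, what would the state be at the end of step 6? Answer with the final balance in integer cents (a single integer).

14333

state after step 1 := balance=169798
2 | pay 33887 | balance=139001
3 | pay 34366 | balance=107164
4 | pay 30957 | balance=78157
5 | pay 32593 | balance=46986
6 | pay 33508 | balance=14333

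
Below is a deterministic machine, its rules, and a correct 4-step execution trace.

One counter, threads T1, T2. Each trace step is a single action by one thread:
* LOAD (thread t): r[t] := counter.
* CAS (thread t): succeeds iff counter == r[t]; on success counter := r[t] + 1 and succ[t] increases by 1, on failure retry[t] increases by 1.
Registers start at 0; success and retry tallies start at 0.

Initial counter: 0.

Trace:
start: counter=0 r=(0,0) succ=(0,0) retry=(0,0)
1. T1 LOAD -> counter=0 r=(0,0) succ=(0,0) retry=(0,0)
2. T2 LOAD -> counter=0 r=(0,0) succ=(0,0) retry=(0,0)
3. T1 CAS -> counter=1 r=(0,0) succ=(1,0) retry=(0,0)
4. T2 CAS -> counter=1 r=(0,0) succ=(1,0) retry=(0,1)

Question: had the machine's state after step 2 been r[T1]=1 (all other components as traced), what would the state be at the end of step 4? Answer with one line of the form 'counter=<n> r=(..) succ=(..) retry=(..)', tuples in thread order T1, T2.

state after step 2 := counter=0 r=(1,0) succ=(0,0) retry=(0,0)
3. T1 CAS -> counter=0 r=(1,0) succ=(0,0) retry=(1,0)
4. T2 CAS -> counter=1 r=(1,0) succ=(0,1) retry=(1,0)

counter=1 r=(1,0) succ=(0,1) retry=(1,0)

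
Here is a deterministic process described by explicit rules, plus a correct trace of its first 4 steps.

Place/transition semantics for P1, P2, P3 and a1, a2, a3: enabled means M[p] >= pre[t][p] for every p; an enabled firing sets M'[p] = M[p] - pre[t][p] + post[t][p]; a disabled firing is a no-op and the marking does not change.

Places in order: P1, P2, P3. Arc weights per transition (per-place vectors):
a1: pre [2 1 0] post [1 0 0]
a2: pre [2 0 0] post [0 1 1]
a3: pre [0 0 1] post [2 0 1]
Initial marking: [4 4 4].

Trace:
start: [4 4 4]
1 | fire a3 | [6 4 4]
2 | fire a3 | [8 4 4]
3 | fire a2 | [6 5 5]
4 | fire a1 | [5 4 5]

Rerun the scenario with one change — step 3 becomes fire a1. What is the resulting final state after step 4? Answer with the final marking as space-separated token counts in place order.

6 2 4

(re-executing from step 3 with the substitution; state before step 3: [8 4 4])
3 | fire a1 | [7 3 4]
4 | fire a1 | [6 2 4]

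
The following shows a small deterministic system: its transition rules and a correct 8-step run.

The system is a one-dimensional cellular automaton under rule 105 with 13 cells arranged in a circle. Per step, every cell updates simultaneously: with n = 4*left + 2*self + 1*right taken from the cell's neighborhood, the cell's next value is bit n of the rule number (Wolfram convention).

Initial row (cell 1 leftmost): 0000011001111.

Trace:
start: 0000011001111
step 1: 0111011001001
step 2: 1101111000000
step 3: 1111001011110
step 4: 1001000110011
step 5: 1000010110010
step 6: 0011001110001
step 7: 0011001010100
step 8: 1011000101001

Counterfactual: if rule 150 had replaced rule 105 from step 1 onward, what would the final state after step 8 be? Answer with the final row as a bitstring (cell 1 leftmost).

1011000101001

(re-executing steps 1..8 under rule 150; state before step 1: 0000011001111)
step 1: 1000100110110
step 2: 1101111000000
step 3: 0000110100001
step 4: 1001000110011
step 5: 0111101001101
step 6: 0011001110001
step 7: 1100110101011
step 8: 1011000101001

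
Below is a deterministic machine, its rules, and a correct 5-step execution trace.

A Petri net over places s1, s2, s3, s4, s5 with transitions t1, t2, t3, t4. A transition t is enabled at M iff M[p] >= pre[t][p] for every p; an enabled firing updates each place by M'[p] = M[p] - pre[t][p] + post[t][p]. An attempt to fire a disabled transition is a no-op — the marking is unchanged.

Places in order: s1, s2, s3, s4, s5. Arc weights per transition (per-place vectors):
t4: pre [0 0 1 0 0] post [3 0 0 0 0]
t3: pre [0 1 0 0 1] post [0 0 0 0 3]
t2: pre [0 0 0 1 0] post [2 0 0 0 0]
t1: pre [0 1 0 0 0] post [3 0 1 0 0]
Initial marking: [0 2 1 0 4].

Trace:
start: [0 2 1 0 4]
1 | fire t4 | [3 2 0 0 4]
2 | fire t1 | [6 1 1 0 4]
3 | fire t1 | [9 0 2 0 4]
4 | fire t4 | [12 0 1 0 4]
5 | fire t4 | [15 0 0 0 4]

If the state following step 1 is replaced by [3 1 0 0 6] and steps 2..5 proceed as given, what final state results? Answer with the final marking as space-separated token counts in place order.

9 0 0 0 6

state after step 1 := [3 1 0 0 6]
2 | fire t1 | [6 0 1 0 6]
3 | fire t1 | [6 0 1 0 6]
4 | fire t4 | [9 0 0 0 6]
5 | fire t4 | [9 0 0 0 6]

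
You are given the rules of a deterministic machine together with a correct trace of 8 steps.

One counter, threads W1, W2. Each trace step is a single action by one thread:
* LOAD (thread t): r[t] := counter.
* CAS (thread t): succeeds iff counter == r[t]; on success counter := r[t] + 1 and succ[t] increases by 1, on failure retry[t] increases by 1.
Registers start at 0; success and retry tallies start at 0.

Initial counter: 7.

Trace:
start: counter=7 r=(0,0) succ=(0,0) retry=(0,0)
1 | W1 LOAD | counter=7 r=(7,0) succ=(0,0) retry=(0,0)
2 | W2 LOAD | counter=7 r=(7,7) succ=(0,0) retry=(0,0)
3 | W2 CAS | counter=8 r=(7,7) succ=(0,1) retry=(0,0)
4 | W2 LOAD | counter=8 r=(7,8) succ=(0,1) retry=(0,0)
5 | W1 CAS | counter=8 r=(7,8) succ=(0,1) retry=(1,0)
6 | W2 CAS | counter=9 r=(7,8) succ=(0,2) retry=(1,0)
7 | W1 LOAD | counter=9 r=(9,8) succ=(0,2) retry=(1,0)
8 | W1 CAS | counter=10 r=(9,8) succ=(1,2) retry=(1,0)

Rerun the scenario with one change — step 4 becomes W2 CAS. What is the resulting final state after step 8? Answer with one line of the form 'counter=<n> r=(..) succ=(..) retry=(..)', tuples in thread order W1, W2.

(re-executing from step 4 with the substitution; state before step 4: counter=8 r=(7,7) succ=(0,1) retry=(0,0))
4 | W2 CAS | counter=8 r=(7,7) succ=(0,1) retry=(0,1)
5 | W1 CAS | counter=8 r=(7,7) succ=(0,1) retry=(1,1)
6 | W2 CAS | counter=8 r=(7,7) succ=(0,1) retry=(1,2)
7 | W1 LOAD | counter=8 r=(8,7) succ=(0,1) retry=(1,2)
8 | W1 CAS | counter=9 r=(8,7) succ=(1,1) retry=(1,2)

counter=9 r=(8,7) succ=(1,1) retry=(1,2)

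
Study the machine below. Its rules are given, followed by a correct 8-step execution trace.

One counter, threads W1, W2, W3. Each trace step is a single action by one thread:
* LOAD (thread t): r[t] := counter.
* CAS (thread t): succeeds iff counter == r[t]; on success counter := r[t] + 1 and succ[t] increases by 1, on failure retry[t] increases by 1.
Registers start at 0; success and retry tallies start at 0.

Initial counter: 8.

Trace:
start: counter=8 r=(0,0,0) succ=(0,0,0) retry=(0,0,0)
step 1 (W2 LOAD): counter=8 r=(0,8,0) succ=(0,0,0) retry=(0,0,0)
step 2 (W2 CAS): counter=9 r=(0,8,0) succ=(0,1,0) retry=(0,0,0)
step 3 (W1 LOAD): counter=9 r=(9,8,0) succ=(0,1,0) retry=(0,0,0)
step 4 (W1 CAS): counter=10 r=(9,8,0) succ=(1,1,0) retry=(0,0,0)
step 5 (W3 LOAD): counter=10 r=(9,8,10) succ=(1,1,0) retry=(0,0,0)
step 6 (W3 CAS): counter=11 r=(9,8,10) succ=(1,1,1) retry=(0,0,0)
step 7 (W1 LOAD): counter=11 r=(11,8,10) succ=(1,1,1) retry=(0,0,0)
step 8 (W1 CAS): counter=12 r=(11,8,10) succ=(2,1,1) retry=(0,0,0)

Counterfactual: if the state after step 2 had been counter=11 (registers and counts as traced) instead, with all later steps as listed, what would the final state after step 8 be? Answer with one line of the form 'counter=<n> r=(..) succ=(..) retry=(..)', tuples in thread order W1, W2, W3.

state after step 2 := counter=11 r=(0,8,0) succ=(0,1,0) retry=(0,0,0)
step 3 (W1 LOAD): counter=11 r=(11,8,0) succ=(0,1,0) retry=(0,0,0)
step 4 (W1 CAS): counter=12 r=(11,8,0) succ=(1,1,0) retry=(0,0,0)
step 5 (W3 LOAD): counter=12 r=(11,8,12) succ=(1,1,0) retry=(0,0,0)
step 6 (W3 CAS): counter=13 r=(11,8,12) succ=(1,1,1) retry=(0,0,0)
step 7 (W1 LOAD): counter=13 r=(13,8,12) succ=(1,1,1) retry=(0,0,0)
step 8 (W1 CAS): counter=14 r=(13,8,12) succ=(2,1,1) retry=(0,0,0)

counter=14 r=(13,8,12) succ=(2,1,1) retry=(0,0,0)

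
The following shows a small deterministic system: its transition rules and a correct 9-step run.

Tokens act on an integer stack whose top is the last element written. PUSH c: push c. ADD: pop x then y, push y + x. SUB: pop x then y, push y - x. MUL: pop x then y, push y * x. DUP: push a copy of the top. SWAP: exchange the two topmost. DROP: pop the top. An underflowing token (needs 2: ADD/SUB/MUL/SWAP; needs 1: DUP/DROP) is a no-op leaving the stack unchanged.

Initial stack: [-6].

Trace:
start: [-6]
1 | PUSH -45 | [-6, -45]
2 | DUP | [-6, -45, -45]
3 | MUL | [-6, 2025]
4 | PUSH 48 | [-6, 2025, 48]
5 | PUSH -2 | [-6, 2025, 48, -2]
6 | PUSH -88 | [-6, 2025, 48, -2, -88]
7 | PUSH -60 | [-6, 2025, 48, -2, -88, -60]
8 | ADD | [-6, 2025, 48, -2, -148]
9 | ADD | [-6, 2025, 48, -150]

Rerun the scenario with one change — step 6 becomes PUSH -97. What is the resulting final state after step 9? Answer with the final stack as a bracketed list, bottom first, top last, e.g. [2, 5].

(re-executing from step 6 with the substitution; state before step 6: [-6, 2025, 48, -2])
6 | PUSH -97 | [-6, 2025, 48, -2, -97]
7 | PUSH -60 | [-6, 2025, 48, -2, -97, -60]
8 | ADD | [-6, 2025, 48, -2, -157]
9 | ADD | [-6, 2025, 48, -159]

[-6, 2025, 48, -159]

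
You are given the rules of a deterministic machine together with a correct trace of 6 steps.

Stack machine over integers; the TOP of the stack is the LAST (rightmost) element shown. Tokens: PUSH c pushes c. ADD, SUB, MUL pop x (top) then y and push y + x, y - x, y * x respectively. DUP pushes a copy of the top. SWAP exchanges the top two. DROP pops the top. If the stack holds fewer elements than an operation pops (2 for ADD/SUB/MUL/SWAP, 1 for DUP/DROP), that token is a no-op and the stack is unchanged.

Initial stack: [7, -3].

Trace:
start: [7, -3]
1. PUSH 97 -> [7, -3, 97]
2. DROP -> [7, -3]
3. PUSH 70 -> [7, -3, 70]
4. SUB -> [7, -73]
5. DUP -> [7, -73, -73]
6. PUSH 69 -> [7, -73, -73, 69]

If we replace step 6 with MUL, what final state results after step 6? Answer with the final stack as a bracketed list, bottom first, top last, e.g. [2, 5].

[7, 5329]

(re-executing from step 6 with the substitution; state before step 6: [7, -73, -73])
6. MUL -> [7, 5329]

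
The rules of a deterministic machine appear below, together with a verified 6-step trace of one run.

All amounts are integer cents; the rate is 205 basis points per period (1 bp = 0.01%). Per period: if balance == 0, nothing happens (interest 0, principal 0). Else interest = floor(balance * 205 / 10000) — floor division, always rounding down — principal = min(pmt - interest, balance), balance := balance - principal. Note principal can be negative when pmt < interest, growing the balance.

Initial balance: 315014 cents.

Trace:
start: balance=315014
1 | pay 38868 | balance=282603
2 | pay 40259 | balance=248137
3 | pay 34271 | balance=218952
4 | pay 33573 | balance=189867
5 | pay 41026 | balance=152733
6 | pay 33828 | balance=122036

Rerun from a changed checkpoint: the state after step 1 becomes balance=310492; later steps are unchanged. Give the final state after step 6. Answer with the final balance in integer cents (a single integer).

state after step 1 := balance=310492
2 | pay 40259 | balance=276598
3 | pay 34271 | balance=247997
4 | pay 33573 | balance=219507
5 | pay 41026 | balance=182980
6 | pay 33828 | balance=152903

152903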